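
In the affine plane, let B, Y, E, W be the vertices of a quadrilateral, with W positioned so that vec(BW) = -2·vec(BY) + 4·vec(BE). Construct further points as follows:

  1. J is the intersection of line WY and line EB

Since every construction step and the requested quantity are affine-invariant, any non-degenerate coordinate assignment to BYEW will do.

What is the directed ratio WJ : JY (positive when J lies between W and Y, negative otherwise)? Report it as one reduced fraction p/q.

Choose coordinates B = (0, 0), Y = (1, 0), E = (0, 1), W = (-2, 4).
1. J is the intersection of line WY and line EB ⇒ J = (0, 4/3)
J = W + t·(Y−W) with t = 2/3, so WJ:JY = t:(1−t) = 2/3:1/3

WJ:JY = 2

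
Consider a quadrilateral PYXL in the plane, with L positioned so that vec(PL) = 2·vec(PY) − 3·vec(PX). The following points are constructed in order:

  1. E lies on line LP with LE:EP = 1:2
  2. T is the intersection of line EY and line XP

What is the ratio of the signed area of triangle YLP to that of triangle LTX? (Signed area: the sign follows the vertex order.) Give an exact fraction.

[YLP]:[LTX] = -3/10

Set P = (0, 0), Y = (1, 0), X = (0, 1), L = (2, -3); any affine frame gives the same invariant.
1. E lies on line LP with LE:EP = 1:2 ⇒ E = (4/3, -2)
2. T is the intersection of line EY and line XP ⇒ T = (0, 6)
2·[YLP] = -3, 2·[LTX] = 10
[YLP]:[LTX] = -3:10 = -3/10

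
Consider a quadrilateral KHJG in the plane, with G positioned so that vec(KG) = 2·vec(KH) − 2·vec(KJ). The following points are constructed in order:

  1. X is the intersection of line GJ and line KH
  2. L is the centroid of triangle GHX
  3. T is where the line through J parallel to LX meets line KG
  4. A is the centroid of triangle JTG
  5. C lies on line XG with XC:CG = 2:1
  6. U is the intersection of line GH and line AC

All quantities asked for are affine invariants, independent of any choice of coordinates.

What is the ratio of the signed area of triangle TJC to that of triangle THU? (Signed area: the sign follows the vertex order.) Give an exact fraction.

Set K = (0, 0), H = (1, 0), J = (0, 1), G = (2, -2); any affine frame gives the same invariant.
1. X is the intersection of line GJ and line KH ⇒ X = (2/3, 0)
2. L is the centroid of triangle GHX ⇒ L = (11/9, -2/3)
3. T is where the line through J parallel to LX meets line KG ⇒ T = (5, -5)
4. A is the centroid of triangle JTG ⇒ A = (7/3, -2)
5. C lies on line XG with XC:CG = 2:1 ⇒ C = (14/9, -4/3)
6. U is the intersection of line GH and line AC ⇒ U = (7/4, -3/2)
2·[TJC] = 7/3, 2·[THU] = 9/4
[TJC]:[THU] = 7/3:9/4 = 28/27

[TJC]:[THU] = 28/27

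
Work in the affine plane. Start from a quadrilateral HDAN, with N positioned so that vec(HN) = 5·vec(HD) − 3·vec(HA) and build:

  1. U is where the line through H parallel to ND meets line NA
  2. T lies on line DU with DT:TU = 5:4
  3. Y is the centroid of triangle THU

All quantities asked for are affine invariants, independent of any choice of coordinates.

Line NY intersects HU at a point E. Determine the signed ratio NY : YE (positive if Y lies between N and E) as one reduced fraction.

Choose coordinates H = (0, 0), D = (1, 0), A = (0, 1), N = (5, -3).
1. U is where the line through H parallel to ND meets line NA ⇒ U = (20, -15)
2. T lies on line DU with DT:TU = 5:4 ⇒ T = (104/9, -25/3)
3. Y is the centroid of triangle THU ⇒ Y = (284/27, -70/9)
line NY meets HU at E = (264/23, -198/23)
Y = N + t·(E−N) with t = 23/27, so NY:YE = 23/27:4/27

NY:YE = 23/4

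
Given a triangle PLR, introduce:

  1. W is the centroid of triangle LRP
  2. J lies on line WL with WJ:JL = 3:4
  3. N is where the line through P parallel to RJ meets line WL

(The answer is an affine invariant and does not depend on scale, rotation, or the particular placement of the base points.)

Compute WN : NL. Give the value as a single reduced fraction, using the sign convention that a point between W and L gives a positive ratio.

Set P = (0, 0), L = (1, 0), R = (0, 1); any affine frame gives the same invariant.
1. W is the centroid of triangle LRP ⇒ W = (1/3, 1/3)
2. J lies on line WL with WJ:JL = 3:4 ⇒ J = (13/21, 4/21)
3. N is where the line through P parallel to RJ meets line WL ⇒ N = (-13/21, 17/21)
N = W + t·(L−W) with t = -10/7, so WN:NL = t:(1−t) = -10/7:17/7

WN:NL = -10/17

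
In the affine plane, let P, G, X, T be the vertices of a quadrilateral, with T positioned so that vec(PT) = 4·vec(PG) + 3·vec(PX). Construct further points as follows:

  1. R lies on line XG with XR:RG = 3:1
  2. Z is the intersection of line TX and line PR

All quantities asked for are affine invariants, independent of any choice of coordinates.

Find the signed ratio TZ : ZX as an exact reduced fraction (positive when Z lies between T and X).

Work in coordinates with P = (0, 0), G = (1, 0), X = (0, 1), T = (4, 3).
1. R lies on line XG with XR:RG = 3:1 ⇒ R = (3/4, 1/4)
2. Z is the intersection of line TX and line PR ⇒ Z = (-6, -2)
Z = T + t·(X−T) with t = 5/2, so TZ:ZX = t:(1−t) = 5/2:-3/2

TZ:ZX = -5/3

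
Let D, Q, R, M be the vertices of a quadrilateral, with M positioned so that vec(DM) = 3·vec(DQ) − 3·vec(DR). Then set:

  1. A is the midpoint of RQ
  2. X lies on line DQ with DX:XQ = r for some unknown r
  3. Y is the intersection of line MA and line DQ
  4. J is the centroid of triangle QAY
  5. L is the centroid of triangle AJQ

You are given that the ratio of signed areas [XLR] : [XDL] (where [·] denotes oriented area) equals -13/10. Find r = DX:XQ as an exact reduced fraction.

r = 5/2

Assign D = (0, 0), Q = (1, 0), R = (0, 1), M = (3, -3) — the answer is frame-independent, so this choice is without loss of generality.
1. A is the midpoint of RQ ⇒ A = (1/2, 1/2)
2. With DX:XQ = r, write λ = r/(r+1) so X = D + λ·(Q−D); X is affine-linear in λ
3. Y is the intersection of line MA and line DQ ⇒ Y = (6/7, 0)
4. J is the centroid of triangle QAY ⇒ J = (11/14, 1/6)
5. L is the centroid of triangle AJQ ⇒ L = (16/21, 2/9)
Every point depending on X is an affine combination of X and λ-independent points, so each such coordinate is linear in λ; the λ² term in each signed area is a multiple of (Q−D)×(Q−D) = 0, so 2·[XLR] and 2·[XDL] are each linear in λ. Evaluating at λ=0 and λ=1:
  2·[XLR] = -7/9·λ + 16/21,   2·[XDL] = -2/9·λ
So [XLR]:[XDL] = (-7/9·λ + 16/21) / (-2/9·λ). Setting this equal to -13/10:
  -7/9·λ + 16/21 = -13/10·(-2/9·λ)  ⇒  λ = 5/7
Then r = λ/(1−λ) = (5/7)/(2/7) = 5/2. Check: with r = 5/2, X = (5/7, 0) and [XLR]:[XDL] = -13/10 as required.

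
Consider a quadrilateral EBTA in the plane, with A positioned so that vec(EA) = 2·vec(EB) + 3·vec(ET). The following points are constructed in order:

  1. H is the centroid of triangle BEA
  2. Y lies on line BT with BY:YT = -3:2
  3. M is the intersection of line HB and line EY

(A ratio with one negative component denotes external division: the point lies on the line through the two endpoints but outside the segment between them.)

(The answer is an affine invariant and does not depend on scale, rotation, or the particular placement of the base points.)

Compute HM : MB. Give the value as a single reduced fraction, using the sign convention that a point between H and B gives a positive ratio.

HM:MB = -5/3

Assign E = (0, 0), B = (1, 0), T = (0, 1), A = (2, 3) — the answer is frame-independent, so this choice is without loss of generality.
1. H is the centroid of triangle BEA ⇒ H = (1, 1)
2. Y lies on line BT with BY:YT = -3:2 ⇒ Y = (-2, 3)
3. M is the intersection of line HB and line EY ⇒ M = (1, -3/2)
M = H + t·(B−H) with t = 5/2, so HM:MB = t:(1−t) = 5/2:-3/2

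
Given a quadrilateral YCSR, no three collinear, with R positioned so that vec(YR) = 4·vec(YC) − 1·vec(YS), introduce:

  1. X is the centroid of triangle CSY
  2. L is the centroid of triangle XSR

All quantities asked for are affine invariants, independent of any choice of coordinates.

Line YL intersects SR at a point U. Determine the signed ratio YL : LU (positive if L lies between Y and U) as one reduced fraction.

YL:LU = 5

Set Y = (0, 0), C = (1, 0), S = (0, 1), R = (4, -1); any affine frame gives the same invariant.
1. X is the centroid of triangle CSY ⇒ X = (1/3, 1/3)
2. L is the centroid of triangle XSR ⇒ L = (13/9, 1/9)
line YL meets SR at U = (26/15, 2/15)
L = Y + t·(U−Y) with t = 5/6, so YL:LU = 5/6:1/6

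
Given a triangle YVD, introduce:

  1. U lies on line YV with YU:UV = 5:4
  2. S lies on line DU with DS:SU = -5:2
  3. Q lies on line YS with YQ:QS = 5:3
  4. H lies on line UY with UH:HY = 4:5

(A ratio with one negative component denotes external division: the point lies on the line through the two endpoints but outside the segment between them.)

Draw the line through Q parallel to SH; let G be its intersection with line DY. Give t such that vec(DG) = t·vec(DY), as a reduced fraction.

Assign Y = (0, 0), V = (1, 0), D = (0, 1) — the answer is frame-independent, so this choice is without loss of generality.
1. U lies on line YV with YU:UV = 5:4 ⇒ U = (5/9, 0)
2. S lies on line DU with DS:SU = -5:2 ⇒ S = (25/27, -2/3)
3. Q lies on line YS with YQ:QS = 5:3 ⇒ Q = (125/216, -5/12)
4. H lies on line UY with UH:HY = 4:5 ⇒ H = (25/81, 0)
through Q parallel to SH: direction (-50/81, 2/3); meets DY at G = (0, 5/24)
G = D + t·(Y−D) with t = 19/24

t = 19/24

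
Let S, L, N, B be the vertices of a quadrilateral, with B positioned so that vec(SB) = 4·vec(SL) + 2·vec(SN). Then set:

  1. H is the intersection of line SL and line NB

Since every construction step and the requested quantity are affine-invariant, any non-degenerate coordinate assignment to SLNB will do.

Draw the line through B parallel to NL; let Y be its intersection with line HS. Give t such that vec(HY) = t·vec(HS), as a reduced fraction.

Work in coordinates with S = (0, 0), L = (1, 0), N = (0, 1), B = (4, 2).
1. H is the intersection of line SL and line NB ⇒ H = (-4, 0)
through B parallel to NL: direction (1, -1); meets HS at Y = (6, 0)
Y = H + t·(S−H) with t = 5/2

t = 5/2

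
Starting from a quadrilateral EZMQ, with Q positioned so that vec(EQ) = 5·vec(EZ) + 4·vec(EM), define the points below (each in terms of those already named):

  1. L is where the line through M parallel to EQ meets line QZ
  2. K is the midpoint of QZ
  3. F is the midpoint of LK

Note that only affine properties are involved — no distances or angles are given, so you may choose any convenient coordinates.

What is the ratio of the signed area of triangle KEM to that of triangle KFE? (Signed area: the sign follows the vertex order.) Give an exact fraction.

[KEM]:[KFE] = -6/7

Work in coordinates with E = (0, 0), Z = (1, 0), M = (0, 1), Q = (5, 4).
1. L is where the line through M parallel to EQ meets line QZ ⇒ L = (10, 9)
2. K is the midpoint of QZ ⇒ K = (3, 2)
3. F is the midpoint of LK ⇒ F = (13/2, 11/2)
2·[KEM] = -3, 2·[KFE] = 7/2
[KEM]:[KFE] = -3:7/2 = -6/7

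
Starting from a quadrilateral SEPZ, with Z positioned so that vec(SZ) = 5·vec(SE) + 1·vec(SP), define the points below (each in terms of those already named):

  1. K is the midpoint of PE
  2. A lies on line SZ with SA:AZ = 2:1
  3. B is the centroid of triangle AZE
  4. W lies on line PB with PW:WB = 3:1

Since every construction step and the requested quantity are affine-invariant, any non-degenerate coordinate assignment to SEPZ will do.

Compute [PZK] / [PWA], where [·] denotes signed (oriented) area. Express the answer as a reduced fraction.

[PZK]:[PWA] = -15/2

Work in coordinates with S = (0, 0), E = (1, 0), P = (0, 1), Z = (5, 1).
1. K is the midpoint of PE ⇒ K = (1/2, 1/2)
2. A lies on line SZ with SA:AZ = 2:1 ⇒ A = (10/3, 2/3)
3. B is the centroid of triangle AZE ⇒ B = (28/9, 5/9)
4. W lies on line PB with PW:WB = 3:1 ⇒ W = (7/3, 2/3)
2·[PZK] = -5/2, 2·[PWA] = 1/3
[PZK]:[PWA] = -5/2:1/3 = -15/2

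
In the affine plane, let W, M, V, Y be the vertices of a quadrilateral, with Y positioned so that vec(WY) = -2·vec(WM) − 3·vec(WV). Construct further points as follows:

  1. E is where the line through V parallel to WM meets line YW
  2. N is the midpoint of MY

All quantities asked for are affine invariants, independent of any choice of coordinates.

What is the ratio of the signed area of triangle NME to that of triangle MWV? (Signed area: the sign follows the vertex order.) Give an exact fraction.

Choose coordinates W = (0, 0), M = (1, 0), V = (0, 1), Y = (-2, -3).
1. E is where the line through V parallel to WM meets line YW ⇒ E = (2/3, 1)
2. N is the midpoint of MY ⇒ N = (-1/2, -3/2)
2·[NME] = 2, 2·[MWV] = -1
[NME]:[MWV] = 2:-1 = -2

[NME]:[MWV] = -2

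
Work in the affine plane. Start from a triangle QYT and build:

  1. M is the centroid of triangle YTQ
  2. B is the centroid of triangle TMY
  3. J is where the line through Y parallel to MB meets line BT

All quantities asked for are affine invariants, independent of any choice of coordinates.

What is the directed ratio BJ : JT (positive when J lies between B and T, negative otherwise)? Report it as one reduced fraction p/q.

Assign Q = (0, 0), Y = (1, 0), T = (0, 1) — the answer is frame-independent, so this choice is without loss of generality.
1. M is the centroid of triangle YTQ ⇒ M = (1/3, 1/3)
2. B is the centroid of triangle TMY ⇒ B = (4/9, 4/9)
3. J is where the line through Y parallel to MB meets line BT ⇒ J = (8/9, -1/9)
J = B + t·(T−B) with t = -1, so BJ:JT = t:(1−t) = -1:2

BJ:JT = -1/2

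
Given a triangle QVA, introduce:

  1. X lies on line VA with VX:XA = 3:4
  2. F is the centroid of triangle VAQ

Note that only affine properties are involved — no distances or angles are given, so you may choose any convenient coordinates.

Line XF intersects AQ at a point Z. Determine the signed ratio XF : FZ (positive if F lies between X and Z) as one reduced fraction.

XF:FZ = 5/7

Work in coordinates with Q = (0, 0), V = (1, 0), A = (0, 1).
1. X lies on line VA with VX:XA = 3:4 ⇒ X = (4/7, 3/7)
2. F is the centroid of triangle VAQ ⇒ F = (1/3, 1/3)
line XF meets AQ at Z = (0, 1/5)
F = X + t·(Z−X) with t = 5/12, so XF:FZ = 5/12:7/12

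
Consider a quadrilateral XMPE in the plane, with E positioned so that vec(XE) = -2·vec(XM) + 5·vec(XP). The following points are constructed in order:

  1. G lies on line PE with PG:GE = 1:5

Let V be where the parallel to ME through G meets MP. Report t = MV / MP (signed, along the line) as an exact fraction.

t = 5/6

Work in coordinates with X = (0, 0), M = (1, 0), P = (0, 1), E = (-2, 5).
1. G lies on line PE with PG:GE = 1:5 ⇒ G = (-1/3, 5/3)
through G parallel to ME: direction (-3, 5); meets MP at V = (1/6, 5/6)
V = M + t·(P−M) with t = 5/6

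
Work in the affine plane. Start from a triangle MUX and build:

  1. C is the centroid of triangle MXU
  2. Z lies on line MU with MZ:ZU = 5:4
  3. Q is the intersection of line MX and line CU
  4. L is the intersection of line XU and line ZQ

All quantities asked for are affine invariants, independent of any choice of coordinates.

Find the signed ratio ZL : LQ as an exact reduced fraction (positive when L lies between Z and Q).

Assign M = (0, 0), U = (1, 0), X = (0, 1) — the answer is frame-independent, so this choice is without loss of generality.
1. C is the centroid of triangle MXU ⇒ C = (1/3, 1/3)
2. Z lies on line MU with MZ:ZU = 5:4 ⇒ Z = (5/9, 0)
3. Q is the intersection of line MX and line CU ⇒ Q = (0, 1/2)
4. L is the intersection of line XU and line ZQ ⇒ L = (5, -4)
L = Z + t·(Q−Z) with t = -8, so ZL:LQ = t:(1−t) = -8:9

ZL:LQ = -8/9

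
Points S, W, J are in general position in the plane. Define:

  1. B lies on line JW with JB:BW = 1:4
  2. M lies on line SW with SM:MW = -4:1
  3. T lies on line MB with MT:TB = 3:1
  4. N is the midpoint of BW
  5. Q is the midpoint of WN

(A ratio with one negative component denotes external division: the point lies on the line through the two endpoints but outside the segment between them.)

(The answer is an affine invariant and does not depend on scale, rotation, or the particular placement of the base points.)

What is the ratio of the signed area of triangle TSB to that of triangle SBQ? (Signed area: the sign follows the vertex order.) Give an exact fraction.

Choose coordinates S = (0, 0), W = (1, 0), J = (0, 1).
1. B lies on line JW with JB:BW = 1:4 ⇒ B = (1/5, 4/5)
2. M lies on line SW with SM:MW = -4:1 ⇒ M = (4/3, 0)
3. T lies on line MB with MT:TB = 3:1 ⇒ T = (29/60, 3/5)
4. N is the midpoint of BW ⇒ N = (3/5, 2/5)
5. Q is the midpoint of WN ⇒ Q = (4/5, 1/5)
2·[TSB] = -4/15, 2·[SBQ] = -3/5
[TSB]:[SBQ] = -4/15:-3/5 = 4/9

[TSB]:[SBQ] = 4/9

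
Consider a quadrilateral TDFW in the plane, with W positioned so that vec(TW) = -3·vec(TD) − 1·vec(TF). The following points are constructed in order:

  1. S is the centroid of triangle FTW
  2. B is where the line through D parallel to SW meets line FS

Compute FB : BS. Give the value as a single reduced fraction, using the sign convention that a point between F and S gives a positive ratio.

Choose coordinates T = (0, 0), D = (1, 0), F = (0, 1), W = (-3, -1).
1. S is the centroid of triangle FTW ⇒ S = (-1, 0)
2. B is where the line through D parallel to SW meets line FS ⇒ B = (-3, -2)
B = F + t·(S−F) with t = 3, so FB:BS = t:(1−t) = 3:-2

FB:BS = -3/2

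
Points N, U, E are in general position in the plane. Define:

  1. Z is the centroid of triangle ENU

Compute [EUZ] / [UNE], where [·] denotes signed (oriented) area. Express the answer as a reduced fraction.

[EUZ]:[UNE] = 1/3

Assign N = (0, 0), U = (1, 0), E = (0, 1) — the answer is frame-independent, so this choice is without loss of generality.
1. Z is the centroid of triangle ENU ⇒ Z = (1/3, 1/3)
2·[EUZ] = -1/3, 2·[UNE] = -1
[EUZ]:[UNE] = -1/3:-1 = 1/3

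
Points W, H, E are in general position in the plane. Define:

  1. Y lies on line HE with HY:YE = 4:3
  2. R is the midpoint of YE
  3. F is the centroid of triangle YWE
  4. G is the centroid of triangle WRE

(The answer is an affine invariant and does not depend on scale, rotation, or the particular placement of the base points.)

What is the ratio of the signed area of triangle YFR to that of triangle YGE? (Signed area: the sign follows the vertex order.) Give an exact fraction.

[YFR]:[YGE] = 1/2

Set W = (0, 0), H = (1, 0), E = (0, 1); any affine frame gives the same invariant.
1. Y lies on line HE with HY:YE = 4:3 ⇒ Y = (3/7, 4/7)
2. R is the midpoint of YE ⇒ R = (3/14, 11/14)
3. F is the centroid of triangle YWE ⇒ F = (1/7, 11/21)
4. G is the centroid of triangle WRE ⇒ G = (1/14, 25/42)
2·[YFR] = -1/14, 2·[YGE] = -1/7
[YFR]:[YGE] = -1/14:-1/7 = 1/2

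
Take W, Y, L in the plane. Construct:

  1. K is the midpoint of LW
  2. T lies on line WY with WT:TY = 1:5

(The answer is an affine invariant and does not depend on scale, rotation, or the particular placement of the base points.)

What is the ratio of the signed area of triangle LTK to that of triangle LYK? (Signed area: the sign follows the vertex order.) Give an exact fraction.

[LTK]:[LYK] = 1/6

Work in coordinates with W = (0, 0), Y = (1, 0), L = (0, 1).
1. K is the midpoint of LW ⇒ K = (0, 1/2)
2. T lies on line WY with WT:TY = 1:5 ⇒ T = (1/6, 0)
2·[LTK] = -1/12, 2·[LYK] = -1/2
[LTK]:[LYK] = -1/12:-1/2 = 1/6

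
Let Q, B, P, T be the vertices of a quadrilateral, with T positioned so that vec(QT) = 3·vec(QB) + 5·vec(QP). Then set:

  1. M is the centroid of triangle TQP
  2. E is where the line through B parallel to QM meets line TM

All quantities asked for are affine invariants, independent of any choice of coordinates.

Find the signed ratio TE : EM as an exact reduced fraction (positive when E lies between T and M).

Choose coordinates Q = (0, 0), B = (1, 0), P = (0, 1), T = (3, 5).
1. M is the centroid of triangle TQP ⇒ M = (1, 2)
2. E is where the line through B parallel to QM meets line TM ⇒ E = (5, 8)
E = T + t·(M−T) with t = -1, so TE:EM = t:(1−t) = -1:2

TE:EM = -1/2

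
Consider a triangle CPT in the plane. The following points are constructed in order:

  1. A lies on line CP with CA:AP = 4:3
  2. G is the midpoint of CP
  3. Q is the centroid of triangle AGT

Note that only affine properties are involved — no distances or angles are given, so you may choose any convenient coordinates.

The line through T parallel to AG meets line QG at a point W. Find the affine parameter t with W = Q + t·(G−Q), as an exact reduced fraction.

t = -2

Work in coordinates with C = (0, 0), P = (1, 0), T = (0, 1).
1. A lies on line CP with CA:AP = 4:3 ⇒ A = (4/7, 0)
2. G is the midpoint of CP ⇒ G = (1/2, 0)
3. Q is the centroid of triangle AGT ⇒ Q = (5/14, 1/3)
through T parallel to AG: direction (-1/14, 0); meets QG at W = (1/14, 1)
W = Q + t·(G−Q) with t = -2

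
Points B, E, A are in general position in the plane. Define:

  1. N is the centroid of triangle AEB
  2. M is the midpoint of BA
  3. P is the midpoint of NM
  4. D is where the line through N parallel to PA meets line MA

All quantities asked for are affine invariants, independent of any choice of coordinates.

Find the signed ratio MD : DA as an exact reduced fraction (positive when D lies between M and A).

Set B = (0, 0), E = (1, 0), A = (0, 1); any affine frame gives the same invariant.
1. N is the centroid of triangle AEB ⇒ N = (1/3, 1/3)
2. M is the midpoint of BA ⇒ M = (0, 1/2)
3. P is the midpoint of NM ⇒ P = (1/6, 5/12)
4. D is where the line through N parallel to PA meets line MA ⇒ D = (0, 3/2)
D = M + t·(A−M) with t = 2, so MD:DA = t:(1−t) = 2:-1

MD:DA = -2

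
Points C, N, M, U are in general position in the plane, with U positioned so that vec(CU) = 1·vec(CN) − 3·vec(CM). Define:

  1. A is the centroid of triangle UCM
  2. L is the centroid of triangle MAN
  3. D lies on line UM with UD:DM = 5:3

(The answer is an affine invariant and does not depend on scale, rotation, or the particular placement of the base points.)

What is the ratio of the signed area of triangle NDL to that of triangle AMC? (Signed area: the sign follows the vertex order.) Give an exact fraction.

Set C = (0, 0), N = (1, 0), M = (0, 1), U = (1, -3); any affine frame gives the same invariant.
1. A is the centroid of triangle UCM ⇒ A = (1/3, -2/3)
2. L is the centroid of triangle MAN ⇒ L = (4/9, 1/9)
3. D lies on line UM with UD:DM = 5:3 ⇒ D = (3/8, -1/2)
2·[NDL] = -25/72, 2·[AMC] = 1/3
[NDL]:[AMC] = -25/72:1/3 = -25/24

[NDL]:[AMC] = -25/24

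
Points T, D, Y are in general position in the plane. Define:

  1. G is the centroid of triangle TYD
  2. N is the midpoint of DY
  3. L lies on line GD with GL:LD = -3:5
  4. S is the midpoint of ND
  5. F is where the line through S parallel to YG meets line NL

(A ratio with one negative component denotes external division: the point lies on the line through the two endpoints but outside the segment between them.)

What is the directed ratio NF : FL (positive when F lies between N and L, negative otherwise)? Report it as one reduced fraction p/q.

Work in coordinates with T = (0, 0), D = (1, 0), Y = (0, 1).
1. G is the centroid of triangle TYD ⇒ G = (1/3, 1/3)
2. N is the midpoint of DY ⇒ N = (1/2, 1/2)
3. L lies on line GD with GL:LD = -3:5 ⇒ L = (-2/3, 5/6)
4. S is the midpoint of ND ⇒ S = (3/4, 1/4)
5. F is where the line through S parallel to YG meets line NL ⇒ F = (31/48, 11/24)
F = N + t·(L−N) with t = -1/8, so NF:FL = t:(1−t) = -1/8:9/8

NF:FL = -1/9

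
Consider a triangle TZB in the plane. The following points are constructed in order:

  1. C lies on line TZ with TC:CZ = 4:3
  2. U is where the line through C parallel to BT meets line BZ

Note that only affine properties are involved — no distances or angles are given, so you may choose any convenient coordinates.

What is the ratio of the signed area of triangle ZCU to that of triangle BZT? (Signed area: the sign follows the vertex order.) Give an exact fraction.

[ZCU]:[BZT] = 9/49

Set T = (0, 0), Z = (1, 0), B = (0, 1); any affine frame gives the same invariant.
1. C lies on line TZ with TC:CZ = 4:3 ⇒ C = (4/7, 0)
2. U is where the line through C parallel to BT meets line BZ ⇒ U = (4/7, 3/7)
2·[ZCU] = -9/49, 2·[BZT] = -1
[ZCU]:[BZT] = -9/49:-1 = 9/49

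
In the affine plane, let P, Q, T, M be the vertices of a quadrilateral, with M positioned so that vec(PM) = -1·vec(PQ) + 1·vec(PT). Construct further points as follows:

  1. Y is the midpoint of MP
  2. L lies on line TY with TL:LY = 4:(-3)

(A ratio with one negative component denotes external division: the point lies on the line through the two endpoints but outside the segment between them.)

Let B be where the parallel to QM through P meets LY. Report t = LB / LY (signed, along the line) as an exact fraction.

Work in coordinates with P = (0, 0), Q = (1, 0), T = (0, 1), M = (-1, 1).
1. Y is the midpoint of MP ⇒ Y = (-1/2, 1/2)
2. L lies on line TY with TL:LY = 4:(-3) ⇒ L = (-2, -1)
through P parallel to QM: direction (-2, 1); meets LY at B = (-2/3, 1/3)
B = L + t·(Y−L) with t = 8/9

t = 8/9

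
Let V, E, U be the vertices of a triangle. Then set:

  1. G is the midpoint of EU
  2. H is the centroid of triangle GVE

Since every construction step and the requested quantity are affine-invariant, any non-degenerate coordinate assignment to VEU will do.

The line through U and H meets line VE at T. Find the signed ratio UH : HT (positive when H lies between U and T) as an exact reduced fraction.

UH:HT = 5

Set V = (0, 0), E = (1, 0), U = (0, 1); any affine frame gives the same invariant.
1. G is the midpoint of EU ⇒ G = (1/2, 1/2)
2. H is the centroid of triangle GVE ⇒ H = (1/2, 1/6)
line UH meets VE at T = (3/5, 0)
H = U + t·(T−U) with t = 5/6, so UH:HT = 5/6:1/6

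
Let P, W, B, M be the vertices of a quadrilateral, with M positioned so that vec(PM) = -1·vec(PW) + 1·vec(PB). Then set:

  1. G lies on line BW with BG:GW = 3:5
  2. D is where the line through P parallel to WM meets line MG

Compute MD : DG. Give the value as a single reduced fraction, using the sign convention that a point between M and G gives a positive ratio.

MD:DG = -8/13

Set P = (0, 0), W = (1, 0), B = (0, 1), M = (-1, 1); any affine frame gives the same invariant.
1. G lies on line BW with BG:GW = 3:5 ⇒ G = (3/8, 5/8)
2. D is where the line through P parallel to WM meets line MG ⇒ D = (-16/5, 8/5)
D = M + t·(G−M) with t = -8/5, so MD:DG = t:(1−t) = -8/5:13/5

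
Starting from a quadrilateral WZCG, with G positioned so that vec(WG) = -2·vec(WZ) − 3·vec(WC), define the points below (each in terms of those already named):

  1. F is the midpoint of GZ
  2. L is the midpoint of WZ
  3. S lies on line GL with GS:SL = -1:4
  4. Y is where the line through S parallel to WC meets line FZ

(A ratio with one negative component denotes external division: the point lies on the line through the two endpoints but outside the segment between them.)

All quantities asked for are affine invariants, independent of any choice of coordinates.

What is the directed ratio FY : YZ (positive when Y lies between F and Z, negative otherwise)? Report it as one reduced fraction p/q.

Assign W = (0, 0), Z = (1, 0), C = (0, 1), G = (-2, -3) — the answer is frame-independent, so this choice is without loss of generality.
1. F is the midpoint of GZ ⇒ F = (-1/2, -3/2)
2. L is the midpoint of WZ ⇒ L = (1/2, 0)
3. S lies on line GL with GS:SL = -1:4 ⇒ S = (-17/6, -4)
4. Y is where the line through S parallel to WC meets line FZ ⇒ Y = (-17/6, -23/6)
Y = F + t·(Z−F) with t = -14/9, so FY:YZ = t:(1−t) = -14/9:23/9

FY:YZ = -14/23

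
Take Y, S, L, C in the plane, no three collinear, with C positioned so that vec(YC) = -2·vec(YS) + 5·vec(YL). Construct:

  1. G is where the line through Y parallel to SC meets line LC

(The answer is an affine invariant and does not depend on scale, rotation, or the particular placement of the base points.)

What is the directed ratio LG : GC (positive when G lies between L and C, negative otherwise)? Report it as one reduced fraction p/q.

LG:GC = -3/5

Assign Y = (0, 0), S = (1, 0), L = (0, 1), C = (-2, 5) — the answer is frame-independent, so this choice is without loss of generality.
1. G is where the line through Y parallel to SC meets line LC ⇒ G = (3, -5)
G = L + t·(C−L) with t = -3/2, so LG:GC = t:(1−t) = -3/2:5/2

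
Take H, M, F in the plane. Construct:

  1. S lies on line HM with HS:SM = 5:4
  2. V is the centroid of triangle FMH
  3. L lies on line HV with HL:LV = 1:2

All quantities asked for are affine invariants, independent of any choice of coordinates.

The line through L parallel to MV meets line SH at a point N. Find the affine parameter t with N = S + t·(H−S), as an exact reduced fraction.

t = 2/5

Choose coordinates H = (0, 0), M = (1, 0), F = (0, 1).
1. S lies on line HM with HS:SM = 5:4 ⇒ S = (5/9, 0)
2. V is the centroid of triangle FMH ⇒ V = (1/3, 1/3)
3. L lies on line HV with HL:LV = 1:2 ⇒ L = (1/9, 1/9)
through L parallel to MV: direction (-2/3, 1/3); meets SH at N = (1/3, 0)
N = S + t·(H−S) with t = 2/5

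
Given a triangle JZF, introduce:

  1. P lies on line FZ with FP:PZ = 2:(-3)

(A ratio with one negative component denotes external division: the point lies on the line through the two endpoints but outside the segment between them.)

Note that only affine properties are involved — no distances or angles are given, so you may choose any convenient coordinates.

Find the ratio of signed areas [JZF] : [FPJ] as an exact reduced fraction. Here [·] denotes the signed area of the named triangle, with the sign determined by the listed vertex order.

Choose coordinates J = (0, 0), Z = (1, 0), F = (0, 1).
1. P lies on line FZ with FP:PZ = 2:(-3) ⇒ P = (-2, 3)
2·[JZF] = 1, 2·[FPJ] = 2
[JZF]:[FPJ] = 1:2 = 1/2

[JZF]:[FPJ] = 1/2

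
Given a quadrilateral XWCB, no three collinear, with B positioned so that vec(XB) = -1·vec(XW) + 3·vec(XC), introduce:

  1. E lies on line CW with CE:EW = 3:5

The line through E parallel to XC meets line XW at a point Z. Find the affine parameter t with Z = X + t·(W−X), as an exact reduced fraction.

t = 3/8

Assign X = (0, 0), W = (1, 0), C = (0, 1), B = (-1, 3) — the answer is frame-independent, so this choice is without loss of generality.
1. E lies on line CW with CE:EW = 3:5 ⇒ E = (3/8, 5/8)
through E parallel to XC: direction (0, 1); meets XW at Z = (3/8, 0)
Z = X + t·(W−X) with t = 3/8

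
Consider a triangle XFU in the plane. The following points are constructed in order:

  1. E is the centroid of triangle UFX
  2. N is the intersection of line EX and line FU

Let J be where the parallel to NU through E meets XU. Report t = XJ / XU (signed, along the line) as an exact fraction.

Set X = (0, 0), F = (1, 0), U = (0, 1); any affine frame gives the same invariant.
1. E is the centroid of triangle UFX ⇒ E = (1/3, 1/3)
2. N is the intersection of line EX and line FU ⇒ N = (1/2, 1/2)
through E parallel to NU: direction (-1/2, 1/2); meets XU at J = (0, 2/3)
J = X + t·(U−X) with t = 2/3

t = 2/3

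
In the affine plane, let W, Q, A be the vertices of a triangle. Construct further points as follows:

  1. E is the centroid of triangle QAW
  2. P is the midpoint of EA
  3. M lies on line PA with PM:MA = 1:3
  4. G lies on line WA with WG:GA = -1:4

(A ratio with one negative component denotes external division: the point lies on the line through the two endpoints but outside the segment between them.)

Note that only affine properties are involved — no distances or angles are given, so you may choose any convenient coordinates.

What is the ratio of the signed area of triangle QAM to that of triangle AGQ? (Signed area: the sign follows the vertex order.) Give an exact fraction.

Set W = (0, 0), Q = (1, 0), A = (0, 1); any affine frame gives the same invariant.
1. E is the centroid of triangle QAW ⇒ E = (1/3, 1/3)
2. P is the midpoint of EA ⇒ P = (1/6, 2/3)
3. M lies on line PA with PM:MA = 1:3 ⇒ M = (1/8, 3/4)
4. G lies on line WA with WG:GA = -1:4 ⇒ G = (0, -1/3)
2·[QAM] = 1/8, 2·[AGQ] = 4/3
[QAM]:[AGQ] = 1/8:4/3 = 3/32

[QAM]:[AGQ] = 3/32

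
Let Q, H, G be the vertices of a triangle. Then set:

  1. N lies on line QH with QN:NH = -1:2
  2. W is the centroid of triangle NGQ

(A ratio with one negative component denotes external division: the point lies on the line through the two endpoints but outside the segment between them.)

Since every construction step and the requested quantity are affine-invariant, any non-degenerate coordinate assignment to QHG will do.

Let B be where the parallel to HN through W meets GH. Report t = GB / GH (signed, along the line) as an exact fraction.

Choose coordinates Q = (0, 0), H = (1, 0), G = (0, 1).
1. N lies on line QH with QN:NH = -1:2 ⇒ N = (-1, 0)
2. W is the centroid of triangle NGQ ⇒ W = (-1/3, 1/3)
through W parallel to HN: direction (-2, 0); meets GH at B = (2/3, 1/3)
B = G + t·(H−G) with t = 2/3

t = 2/3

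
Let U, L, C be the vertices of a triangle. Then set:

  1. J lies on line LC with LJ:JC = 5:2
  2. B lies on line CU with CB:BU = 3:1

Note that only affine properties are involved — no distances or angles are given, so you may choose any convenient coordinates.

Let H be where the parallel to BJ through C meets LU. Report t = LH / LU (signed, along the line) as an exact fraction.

t = 21/13

Set U = (0, 0), L = (1, 0), C = (0, 1); any affine frame gives the same invariant.
1. J lies on line LC with LJ:JC = 5:2 ⇒ J = (2/7, 5/7)
2. B lies on line CU with CB:BU = 3:1 ⇒ B = (0, 1/4)
through C parallel to BJ: direction (2/7, 13/28); meets LU at H = (-8/13, 0)
H = L + t·(U−L) with t = 21/13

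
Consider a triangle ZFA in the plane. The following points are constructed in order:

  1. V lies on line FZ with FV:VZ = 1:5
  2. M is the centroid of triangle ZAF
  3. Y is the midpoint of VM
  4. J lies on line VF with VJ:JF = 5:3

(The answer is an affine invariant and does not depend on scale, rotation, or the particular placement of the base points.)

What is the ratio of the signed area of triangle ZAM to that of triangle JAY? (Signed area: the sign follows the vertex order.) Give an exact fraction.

Work in coordinates with Z = (0, 0), F = (1, 0), A = (0, 1).
1. V lies on line FZ with FV:VZ = 1:5 ⇒ V = (5/6, 0)
2. M is the centroid of triangle ZAF ⇒ M = (1/3, 1/3)
3. Y is the midpoint of VM ⇒ Y = (7/12, 1/6)
4. J lies on line VF with VJ:JF = 5:3 ⇒ J = (15/16, 0)
2·[ZAM] = -1/3, 2·[JAY] = 19/96
[ZAM]:[JAY] = -1/3:19/96 = -32/19

[ZAM]:[JAY] = -32/19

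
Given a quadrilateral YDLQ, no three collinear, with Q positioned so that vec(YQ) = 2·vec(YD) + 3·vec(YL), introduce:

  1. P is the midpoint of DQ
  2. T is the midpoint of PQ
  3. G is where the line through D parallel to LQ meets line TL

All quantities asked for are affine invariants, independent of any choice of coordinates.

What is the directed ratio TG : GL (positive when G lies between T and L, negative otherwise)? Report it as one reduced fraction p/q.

TG:GL = -3/4

Choose coordinates Y = (0, 0), D = (1, 0), L = (0, 1), Q = (2, 3).
1. P is the midpoint of DQ ⇒ P = (3/2, 3/2)
2. T is the midpoint of PQ ⇒ T = (7/4, 9/4)
3. G is where the line through D parallel to LQ meets line TL ⇒ G = (7, 6)
G = T + t·(L−T) with t = -3, so TG:GL = t:(1−t) = -3:4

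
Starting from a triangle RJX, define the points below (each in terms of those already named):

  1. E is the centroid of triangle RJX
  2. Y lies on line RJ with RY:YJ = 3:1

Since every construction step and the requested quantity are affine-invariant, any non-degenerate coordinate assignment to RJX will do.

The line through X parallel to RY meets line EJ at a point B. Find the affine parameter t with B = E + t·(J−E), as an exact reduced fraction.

Work in coordinates with R = (0, 0), J = (1, 0), X = (0, 1).
1. E is the centroid of triangle RJX ⇒ E = (1/3, 1/3)
2. Y lies on line RJ with RY:YJ = 3:1 ⇒ Y = (3/4, 0)
through X parallel to RY: direction (3/4, 0); meets EJ at B = (-1, 1)
B = E + t·(J−E) with t = -2

t = -2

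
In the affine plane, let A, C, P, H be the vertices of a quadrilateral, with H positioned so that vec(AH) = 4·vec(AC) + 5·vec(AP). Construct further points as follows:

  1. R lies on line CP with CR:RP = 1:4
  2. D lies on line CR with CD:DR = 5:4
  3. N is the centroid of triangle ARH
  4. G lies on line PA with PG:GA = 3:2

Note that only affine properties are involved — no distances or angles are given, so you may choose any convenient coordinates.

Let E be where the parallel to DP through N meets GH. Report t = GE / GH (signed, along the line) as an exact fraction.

t = 44/129

Work in coordinates with A = (0, 0), C = (1, 0), P = (0, 1), H = (4, 5).
1. R lies on line CP with CR:RP = 1:4 ⇒ R = (4/5, 1/5)
2. D lies on line CR with CD:DR = 5:4 ⇒ D = (8/9, 1/9)
3. N is the centroid of triangle ARH ⇒ N = (8/5, 26/15)
4. G lies on line PA with PG:GA = 3:2 ⇒ G = (0, 2/5)
through N parallel to DP: direction (-8/9, 8/9); meets GH at E = (176/129, 254/129)
E = G + t·(H−G) with t = 44/129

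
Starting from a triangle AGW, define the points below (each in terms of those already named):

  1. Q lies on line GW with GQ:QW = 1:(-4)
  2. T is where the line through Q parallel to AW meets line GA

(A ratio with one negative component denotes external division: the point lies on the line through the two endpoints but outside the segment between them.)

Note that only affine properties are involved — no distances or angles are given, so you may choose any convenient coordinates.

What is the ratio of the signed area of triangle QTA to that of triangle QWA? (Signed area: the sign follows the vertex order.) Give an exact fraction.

Choose coordinates A = (0, 0), G = (1, 0), W = (0, 1).
1. Q lies on line GW with GQ:QW = 1:(-4) ⇒ Q = (4/3, -1/3)
2. T is where the line through Q parallel to AW meets line GA ⇒ T = (4/3, 0)
2·[QTA] = 4/9, 2·[QWA] = 4/3
[QTA]:[QWA] = 4/9:4/3 = 1/3

[QTA]:[QWA] = 1/3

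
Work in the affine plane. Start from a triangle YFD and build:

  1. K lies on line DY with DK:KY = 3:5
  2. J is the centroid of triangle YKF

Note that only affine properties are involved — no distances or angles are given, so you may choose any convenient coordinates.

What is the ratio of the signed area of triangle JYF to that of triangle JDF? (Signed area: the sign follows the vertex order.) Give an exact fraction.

[JYF]:[JDF] = -5/11

Choose coordinates Y = (0, 0), F = (1, 0), D = (0, 1).
1. K lies on line DY with DK:KY = 3:5 ⇒ K = (0, 5/8)
2. J is the centroid of triangle YKF ⇒ J = (1/3, 5/24)
2·[JYF] = 5/24, 2·[JDF] = -11/24
[JYF]:[JDF] = 5/24:-11/24 = -5/11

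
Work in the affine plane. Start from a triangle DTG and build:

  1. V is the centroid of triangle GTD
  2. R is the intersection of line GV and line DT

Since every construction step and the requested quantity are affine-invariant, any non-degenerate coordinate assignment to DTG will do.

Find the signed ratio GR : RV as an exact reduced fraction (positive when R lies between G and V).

GR:RV = -3

Set D = (0, 0), T = (1, 0), G = (0, 1); any affine frame gives the same invariant.
1. V is the centroid of triangle GTD ⇒ V = (1/3, 1/3)
2. R is the intersection of line GV and line DT ⇒ R = (1/2, 0)
R = G + t·(V−G) with t = 3/2, so GR:RV = t:(1−t) = 3/2:-1/2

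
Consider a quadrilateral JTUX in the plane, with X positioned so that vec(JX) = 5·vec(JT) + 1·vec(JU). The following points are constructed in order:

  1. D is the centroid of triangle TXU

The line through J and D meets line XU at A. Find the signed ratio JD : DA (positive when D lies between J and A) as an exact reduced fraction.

Work in coordinates with J = (0, 0), T = (1, 0), U = (0, 1), X = (5, 1).
1. D is the centroid of triangle TXU ⇒ D = (2, 2/3)
line JD meets XU at A = (3, 1)
D = J + t·(A−J) with t = 2/3, so JD:DA = 2/3:1/3

JD:DA = 2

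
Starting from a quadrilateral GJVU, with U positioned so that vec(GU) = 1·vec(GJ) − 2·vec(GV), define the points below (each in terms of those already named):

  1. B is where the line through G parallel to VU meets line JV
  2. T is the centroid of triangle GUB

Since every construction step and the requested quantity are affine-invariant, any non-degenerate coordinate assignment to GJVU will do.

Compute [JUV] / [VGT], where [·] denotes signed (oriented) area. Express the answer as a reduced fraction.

[JUV]:[VGT] = -12

Assign G = (0, 0), J = (1, 0), V = (0, 1), U = (1, -2) — the answer is frame-independent, so this choice is without loss of generality.
1. B is where the line through G parallel to VU meets line JV ⇒ B = (-1/2, 3/2)
2. T is the centroid of triangle GUB ⇒ T = (1/6, -1/6)
2·[JUV] = -2, 2·[VGT] = 1/6
[JUV]:[VGT] = -2:1/6 = -12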